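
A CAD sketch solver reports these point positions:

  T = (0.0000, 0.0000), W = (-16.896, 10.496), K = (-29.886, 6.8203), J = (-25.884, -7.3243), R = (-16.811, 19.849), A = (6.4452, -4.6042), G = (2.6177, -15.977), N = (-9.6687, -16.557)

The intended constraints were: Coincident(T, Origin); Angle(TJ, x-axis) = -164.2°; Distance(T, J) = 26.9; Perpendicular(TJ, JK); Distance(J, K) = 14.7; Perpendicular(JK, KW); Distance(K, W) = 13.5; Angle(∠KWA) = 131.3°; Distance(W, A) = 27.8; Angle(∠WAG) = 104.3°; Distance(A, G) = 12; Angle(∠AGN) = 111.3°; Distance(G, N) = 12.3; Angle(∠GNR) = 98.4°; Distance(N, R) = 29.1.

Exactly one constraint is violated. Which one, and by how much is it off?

Distance(N, R) = 29.1 — off by 8.00.

T = (0.00, 0.00) ✓; TJ at -164.2° ✓; |TJ| = 26.90 ✓; ∠(TJ, JK) = 90.00° ✓; |JK| = 14.70 ✓; ∠(JK, KW) = 90.00° ✓; |KW| = 13.50 ✓; ∠KWA = 131.3° ✓; |WA| = 27.80 ✓; ∠WAG = 104.3° ✓; |AG| = 12.00 ✓; ∠AGN = 111.3° ✓; |GN| = 12.30 ✓; ∠GNR = 98.40° ✓; |NR| = 37.10 ✗.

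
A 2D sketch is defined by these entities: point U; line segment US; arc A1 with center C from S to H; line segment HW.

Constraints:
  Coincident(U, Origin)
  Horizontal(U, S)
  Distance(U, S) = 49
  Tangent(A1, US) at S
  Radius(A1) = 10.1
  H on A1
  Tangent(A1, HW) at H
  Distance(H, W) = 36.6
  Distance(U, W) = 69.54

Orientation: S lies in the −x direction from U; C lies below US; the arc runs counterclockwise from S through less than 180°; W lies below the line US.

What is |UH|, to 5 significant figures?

60.126

Checks: U.y = 0.00, S.y = 0.00 ✓; |CH| = 10.10 ✓; ∠(CH, HW) = 90.00° ✓; |HW| = 36.60 ✓; |UW| = 69.54 ✓.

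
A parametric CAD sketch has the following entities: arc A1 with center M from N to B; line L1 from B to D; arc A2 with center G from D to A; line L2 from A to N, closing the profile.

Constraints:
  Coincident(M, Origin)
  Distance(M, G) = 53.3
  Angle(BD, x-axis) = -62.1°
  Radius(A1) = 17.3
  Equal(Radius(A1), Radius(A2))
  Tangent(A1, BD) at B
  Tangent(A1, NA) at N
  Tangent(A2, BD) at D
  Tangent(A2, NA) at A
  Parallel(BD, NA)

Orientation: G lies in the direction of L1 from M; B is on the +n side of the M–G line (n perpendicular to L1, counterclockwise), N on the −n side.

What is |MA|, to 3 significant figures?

56.0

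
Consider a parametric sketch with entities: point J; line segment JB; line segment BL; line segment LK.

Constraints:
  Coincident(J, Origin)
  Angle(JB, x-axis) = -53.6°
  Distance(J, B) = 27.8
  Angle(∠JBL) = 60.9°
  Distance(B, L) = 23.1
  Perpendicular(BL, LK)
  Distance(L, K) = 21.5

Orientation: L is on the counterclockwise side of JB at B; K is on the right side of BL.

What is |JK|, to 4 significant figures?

46.78

J is at the origin; JB runs at -53.6° with length 27.8, so B = 27.8·(cos -53.6°, sin -53.6°) = (16.50, -22.38). ∠JBL = 60.9°, so BL runs at -53.6° + (180° − 60.9°) = 65.50° from the x-axis; with |BL| = 23.1, L = B + 23.1·(cos 65.50°, sin 65.50°) = (26.08, -1.356). BL ⟂ LK; with |LK| = 21.5 on the right of BL, K = L + 21.5·(0.9100, -0.4147) = (45.64, -10.27). Then |JK| = |K − J| = 46.78.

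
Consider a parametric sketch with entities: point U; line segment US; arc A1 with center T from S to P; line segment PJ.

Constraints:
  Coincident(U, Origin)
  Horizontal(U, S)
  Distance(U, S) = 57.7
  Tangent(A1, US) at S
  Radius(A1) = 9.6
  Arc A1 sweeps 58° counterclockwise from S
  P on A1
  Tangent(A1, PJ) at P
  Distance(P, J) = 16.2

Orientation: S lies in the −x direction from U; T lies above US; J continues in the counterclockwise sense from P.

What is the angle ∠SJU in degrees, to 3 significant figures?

108°

U is at the origin; U and S share the same y with |US| = 57.7 and S on the −x side, so S = (-57.7, 0.00). The tangent condition forces TS to be normal to US, so T = S + (0, 9.6) = (-57.7, 9.60). On A1, S sits at bearing -90° from T; a 58° counterclockwise sweep puts P at bearing -32°, so P = T + 9.6·(cos -32°, sin -32°) = (-49.6, 4.51). Since A1 is tangent to PJ there, TP ⟂ PJ, so PJ runs along (−sin -32°, cos -32°); with |PJ| = 16.2, J = (-41.0, 18.3). Then cos ∠SJU = JS·JU / (|JS||JU|), giving 108°.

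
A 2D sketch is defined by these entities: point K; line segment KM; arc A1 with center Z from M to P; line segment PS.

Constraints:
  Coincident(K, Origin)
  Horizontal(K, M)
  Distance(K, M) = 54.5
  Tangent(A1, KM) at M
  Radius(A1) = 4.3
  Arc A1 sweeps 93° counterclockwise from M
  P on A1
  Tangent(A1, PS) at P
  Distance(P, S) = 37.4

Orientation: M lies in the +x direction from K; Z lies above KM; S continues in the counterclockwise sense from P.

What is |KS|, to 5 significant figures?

70.596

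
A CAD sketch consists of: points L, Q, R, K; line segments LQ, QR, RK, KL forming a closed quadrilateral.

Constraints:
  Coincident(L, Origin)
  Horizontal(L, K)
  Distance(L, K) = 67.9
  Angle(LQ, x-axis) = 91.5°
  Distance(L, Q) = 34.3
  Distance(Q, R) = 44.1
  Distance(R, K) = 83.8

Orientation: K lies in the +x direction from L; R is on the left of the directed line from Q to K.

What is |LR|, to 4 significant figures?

74.82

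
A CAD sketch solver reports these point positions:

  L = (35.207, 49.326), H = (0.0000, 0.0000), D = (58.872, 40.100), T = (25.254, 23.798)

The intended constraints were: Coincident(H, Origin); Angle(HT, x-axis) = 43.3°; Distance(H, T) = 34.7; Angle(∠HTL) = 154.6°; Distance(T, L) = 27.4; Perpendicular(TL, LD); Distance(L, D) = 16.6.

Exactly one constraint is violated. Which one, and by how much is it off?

Distance(L, D) = 16.6 — off by 8.80.

H = (0.00, 0.00) ✓; HT at 43.30° ✓; |HT| = 34.70 ✓; ∠HTL = 154.6° ✓; |TL| = 27.40 ✓; ∠(TL, LD) = 90.00° ✓; |LD| = 25.40 ✗.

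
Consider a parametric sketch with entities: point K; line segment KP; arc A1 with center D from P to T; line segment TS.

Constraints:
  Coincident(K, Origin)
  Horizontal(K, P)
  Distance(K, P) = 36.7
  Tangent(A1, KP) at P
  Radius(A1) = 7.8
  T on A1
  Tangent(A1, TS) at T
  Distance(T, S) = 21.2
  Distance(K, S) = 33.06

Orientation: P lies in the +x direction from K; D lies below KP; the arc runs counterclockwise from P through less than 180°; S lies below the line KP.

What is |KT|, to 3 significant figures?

29.8

Checks: ∠(DP, PK) = 90.00° ✓; |DT| = 7.800 ✓; ∠(DT, TS) = 90.00° ✓; |TS| = 21.20 ✓; |KS| = 33.06 ✓.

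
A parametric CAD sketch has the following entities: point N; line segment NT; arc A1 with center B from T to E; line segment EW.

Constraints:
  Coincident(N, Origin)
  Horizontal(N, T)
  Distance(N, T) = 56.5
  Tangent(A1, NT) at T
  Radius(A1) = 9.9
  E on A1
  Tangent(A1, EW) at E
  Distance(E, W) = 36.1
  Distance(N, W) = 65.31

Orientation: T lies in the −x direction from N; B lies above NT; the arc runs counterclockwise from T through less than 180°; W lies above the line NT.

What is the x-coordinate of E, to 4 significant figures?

-46.60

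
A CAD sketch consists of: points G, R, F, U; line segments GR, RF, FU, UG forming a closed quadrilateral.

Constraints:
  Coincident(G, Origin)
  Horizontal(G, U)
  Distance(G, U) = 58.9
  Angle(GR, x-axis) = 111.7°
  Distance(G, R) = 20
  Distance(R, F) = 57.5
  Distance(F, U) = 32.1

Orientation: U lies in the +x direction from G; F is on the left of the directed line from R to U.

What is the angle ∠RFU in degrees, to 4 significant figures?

96.28°

Checks: |RF| = 57.50 ✓; |FU| = 32.10 ✓.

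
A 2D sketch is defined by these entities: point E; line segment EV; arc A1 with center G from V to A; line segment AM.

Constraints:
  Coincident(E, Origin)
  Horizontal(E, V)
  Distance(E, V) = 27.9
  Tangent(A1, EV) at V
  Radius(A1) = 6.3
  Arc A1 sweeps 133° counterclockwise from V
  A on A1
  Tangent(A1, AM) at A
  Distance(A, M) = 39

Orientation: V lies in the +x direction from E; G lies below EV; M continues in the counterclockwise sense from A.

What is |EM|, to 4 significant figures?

63.40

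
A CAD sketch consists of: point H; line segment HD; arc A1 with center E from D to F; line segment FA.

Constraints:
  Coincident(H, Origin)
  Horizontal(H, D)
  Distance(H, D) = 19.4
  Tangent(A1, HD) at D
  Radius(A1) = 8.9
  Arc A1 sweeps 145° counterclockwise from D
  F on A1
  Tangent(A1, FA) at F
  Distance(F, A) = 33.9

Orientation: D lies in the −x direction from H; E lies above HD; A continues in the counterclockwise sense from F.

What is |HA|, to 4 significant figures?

55.13

On A1, D sits at bearing -90° from E; a 145° counterclockwise sweep puts F at bearing 55°, so F = E + 8.9·(cos 55°, sin 55°) = (-14.30, 16.19). The tangent condition forces EF to be normal to FA, so FA runs along (−sin 55°, cos 55°); with |FA| = 33.9, A = (-42.06, 35.63). Then |HA| = |A − H| = 55.13.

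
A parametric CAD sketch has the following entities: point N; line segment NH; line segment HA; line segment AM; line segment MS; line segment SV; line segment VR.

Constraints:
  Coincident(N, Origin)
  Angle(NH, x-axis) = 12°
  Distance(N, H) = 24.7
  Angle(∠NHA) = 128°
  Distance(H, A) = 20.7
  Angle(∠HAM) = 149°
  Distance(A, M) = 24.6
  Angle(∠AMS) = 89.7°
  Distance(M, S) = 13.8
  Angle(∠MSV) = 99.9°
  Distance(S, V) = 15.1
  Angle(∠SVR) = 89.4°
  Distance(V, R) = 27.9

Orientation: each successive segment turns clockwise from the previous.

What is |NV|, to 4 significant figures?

35.77

N is at the origin; NH runs at 12.0° with length 24.7, so H = (24.16, 5.135). ∠NHA = 128.0° gives HA at -40.00° from the x-axis; with |HA| = 20.7, A = (40.02, -8.170). ∠HAM = 149.0° gives AM at -71.00° from the x-axis; with |AM| = 24.6, M = (48.03, -31.43). ∠AMS = 89.7° gives MS at -161.3° from the x-axis; with |MS| = 13.8, S = (34.95, -35.85). ∠MSV = 99.9° gives SV at 118.6° from the x-axis; with |SV| = 15.1, V = (27.73, -22.60). Then |NV| = |V − N| = 35.77.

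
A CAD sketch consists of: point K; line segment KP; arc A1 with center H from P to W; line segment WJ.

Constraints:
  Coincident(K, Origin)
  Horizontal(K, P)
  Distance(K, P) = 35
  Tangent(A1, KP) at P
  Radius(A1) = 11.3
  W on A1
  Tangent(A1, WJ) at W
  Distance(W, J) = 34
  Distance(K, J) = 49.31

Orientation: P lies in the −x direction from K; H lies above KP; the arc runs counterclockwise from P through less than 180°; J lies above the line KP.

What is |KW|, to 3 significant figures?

26.0

K is at the origin; KP is horizontal with |KP| = 35.0 and P on the −x side, so P = (-35.0, 0.00). A1 meets KP tangentially, so HP is at right angles to KP, so H = P + (0, 11.3) = (-35.0, 11.3). Since HW ⟂ WJ (tangency), |HJ| = √(11.3² + 34.0²) = 35.8 regardless of where W sits on A1. So J lies on both circle(K, 49.31) and circle(H, 35.8); the above-KP intersection is J = (-21.4, 44.4). W is the foot of the tangent from J: W = (-23.7, 10.5).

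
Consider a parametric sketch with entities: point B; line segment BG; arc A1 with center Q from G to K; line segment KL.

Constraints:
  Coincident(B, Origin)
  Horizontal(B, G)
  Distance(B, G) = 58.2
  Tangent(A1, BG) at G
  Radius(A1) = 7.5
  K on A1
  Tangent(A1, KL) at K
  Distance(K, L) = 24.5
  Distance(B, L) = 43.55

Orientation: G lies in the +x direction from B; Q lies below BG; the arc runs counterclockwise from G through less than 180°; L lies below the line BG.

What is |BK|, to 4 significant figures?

52.33

Checks: |QK| = 7.500 ✓; ∠(QK, KL) = 90.00° ✓; |KL| = 24.50 ✓; |BL| = 43.55 ✓.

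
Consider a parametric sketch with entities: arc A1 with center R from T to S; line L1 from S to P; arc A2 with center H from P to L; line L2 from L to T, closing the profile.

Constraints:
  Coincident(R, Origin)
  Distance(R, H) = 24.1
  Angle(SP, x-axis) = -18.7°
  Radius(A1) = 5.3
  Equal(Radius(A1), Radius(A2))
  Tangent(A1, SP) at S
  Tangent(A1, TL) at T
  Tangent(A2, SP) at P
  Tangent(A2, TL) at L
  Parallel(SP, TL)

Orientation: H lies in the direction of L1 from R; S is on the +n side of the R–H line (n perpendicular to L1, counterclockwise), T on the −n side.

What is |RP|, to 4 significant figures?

24.68

The slot axis is L1's direction at -18.7°, so u = (cos -18.7°, sin -18.7°) = (0.9472, -0.3206) and n = (−sin -18.7°, cos -18.7°) = (0.3206, 0.9472). R is at the origin and H lies 24.1 along u from R, so H = 24.1·u = (22.83, -7.727). Tangency of A1 to both parallel lines with radius 5.3 puts S and T at R ± 5.3·n: S = (1.699, 5.020), T = (-1.699, -5.020). Equal radii place P and L the same way about H: P = H + 5.3·n = (24.53, -2.707), L = H − 5.3·n = (21.13, -12.75). Then |RP| = |P − R| = 24.68.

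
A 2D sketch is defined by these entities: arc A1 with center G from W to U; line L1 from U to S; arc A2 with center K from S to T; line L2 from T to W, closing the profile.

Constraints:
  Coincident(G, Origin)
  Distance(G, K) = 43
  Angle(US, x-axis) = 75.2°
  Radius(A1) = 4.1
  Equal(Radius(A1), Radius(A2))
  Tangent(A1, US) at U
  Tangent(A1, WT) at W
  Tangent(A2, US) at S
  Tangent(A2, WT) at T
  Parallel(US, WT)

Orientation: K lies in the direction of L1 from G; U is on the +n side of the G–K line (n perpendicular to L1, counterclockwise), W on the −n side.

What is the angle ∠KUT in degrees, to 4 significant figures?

5.350°

The slot axis is L1's direction at 75.2°, so u = (cos 75.2°, sin 75.2°) = (0.2554, 0.9668) and n = (−sin 75.2°, cos 75.2°) = (-0.9668, 0.2554). G is at the origin and K lies 43.0 along u from G, so K = 43.0·u = (10.98, 41.57). Tangency of A1 to both parallel lines with radius 4.1 puts U and W at G ± 4.1·n: U = (-3.964, 1.047), W = (3.964, -1.047). Equal radii place S and T the same way about K: S = K + 4.1·n = (7.020, 42.62), T = K − 4.1·n = (14.95, 40.53). Then cos ∠KUT = UK·UT / (|UK||UT|), giving 5.350°.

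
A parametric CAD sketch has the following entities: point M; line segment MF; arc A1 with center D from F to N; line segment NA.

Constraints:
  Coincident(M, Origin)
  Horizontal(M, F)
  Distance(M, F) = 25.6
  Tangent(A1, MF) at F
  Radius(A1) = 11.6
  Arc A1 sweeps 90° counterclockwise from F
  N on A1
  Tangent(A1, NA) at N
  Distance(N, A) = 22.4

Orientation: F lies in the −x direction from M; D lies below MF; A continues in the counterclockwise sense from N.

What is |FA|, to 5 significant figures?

35.924

On A1, F sits at bearing 90° from D; a 90° counterclockwise sweep puts N at bearing 180°, so N = D + 11.6·(cos 180°, sin 180°) = (-37.200, -11.600). A1 meets NA tangentially, so DN is at right angles to NA, so NA runs along (−sin 180°, cos 180°); with |NA| = 22.4, A = (-37.200, -34.000). Then |FA| = |A − F| = 35.924.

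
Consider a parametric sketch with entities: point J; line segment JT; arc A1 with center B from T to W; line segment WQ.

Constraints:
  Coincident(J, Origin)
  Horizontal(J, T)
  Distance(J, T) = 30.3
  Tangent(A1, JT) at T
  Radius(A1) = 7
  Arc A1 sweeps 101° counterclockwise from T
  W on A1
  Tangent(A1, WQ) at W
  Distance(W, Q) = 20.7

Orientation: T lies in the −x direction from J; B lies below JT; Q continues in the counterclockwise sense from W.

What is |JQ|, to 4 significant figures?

43.87

J is at the origin; J and T share the same y with |JT| = 30.3 and T on the −x side, so T = (-30.30, 0.000). The tangent condition forces BT to be normal to JT, so B = T + (0, -7) = (-30.30, -7.000). On A1, T sits at bearing 90° from B; a 101° counterclockwise sweep puts W at bearing 191°, so W = B + 7.0·(cos 191°, sin 191°) = (-37.17, -8.336). A1 meets WQ tangentially, so BW is at right angles to WQ, so WQ runs along (−sin 191°, cos 191°); with |WQ| = 20.7, Q = (-33.22, -28.66). Then |JQ| = |Q − J| = 43.87.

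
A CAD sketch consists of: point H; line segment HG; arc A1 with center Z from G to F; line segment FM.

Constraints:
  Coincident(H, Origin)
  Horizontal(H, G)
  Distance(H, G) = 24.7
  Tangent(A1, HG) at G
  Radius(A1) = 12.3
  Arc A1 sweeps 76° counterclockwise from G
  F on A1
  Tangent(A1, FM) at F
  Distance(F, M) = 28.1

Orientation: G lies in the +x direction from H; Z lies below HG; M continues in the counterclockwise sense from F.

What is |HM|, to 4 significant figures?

37.07

H is at the origin; HG is horizontal with |HG| = 24.7 and G on the +x side, so G = (24.70, 0.000). Tangency of A1 to HG means the radius ZG is perpendicular to HG, so Z = G + (0, -12.3) = (24.70, -12.30). On A1, G sits at bearing 90° from Z; a 76° counterclockwise sweep puts F at bearing 166°, so F = Z + 12.3·(cos 166°, sin 166°) = (12.77, -9.324). Tangency of A1 to FM means the radius ZF is perpendicular to FM, so FM runs along (−sin 166°, cos 166°); with |FM| = 28.1, M = (5.967, -36.59). Then |HM| = |M − H| = 37.07.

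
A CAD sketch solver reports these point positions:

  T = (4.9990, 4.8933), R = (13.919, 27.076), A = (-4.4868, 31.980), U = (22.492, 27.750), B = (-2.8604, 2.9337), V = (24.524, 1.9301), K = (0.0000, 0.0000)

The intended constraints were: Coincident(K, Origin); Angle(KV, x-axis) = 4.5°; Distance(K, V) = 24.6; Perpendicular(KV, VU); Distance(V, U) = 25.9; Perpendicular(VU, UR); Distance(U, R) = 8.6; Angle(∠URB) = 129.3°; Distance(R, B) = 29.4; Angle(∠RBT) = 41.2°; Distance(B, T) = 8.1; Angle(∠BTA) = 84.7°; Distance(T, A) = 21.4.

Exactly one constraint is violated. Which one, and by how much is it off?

Distance(T, A) = 21.4 — off by 7.30.

K = (0.00, 0.00) ✓; KV at 4.500° ✓; |KV| = 24.60 ✓; ∠(KV, VU) = 90.00° ✓; |VU| = 25.90 ✓; ∠(VU, UR) = 90.00° ✓; |UR| = 8.599 ✓; ∠URB = 129.3° ✓; |RB| = 29.40 ✓; ∠RBT = 41.20° ✓; |BT| = 8.100 ✓; ∠BTA = 84.70° ✓; |TA| = 28.70 ✗.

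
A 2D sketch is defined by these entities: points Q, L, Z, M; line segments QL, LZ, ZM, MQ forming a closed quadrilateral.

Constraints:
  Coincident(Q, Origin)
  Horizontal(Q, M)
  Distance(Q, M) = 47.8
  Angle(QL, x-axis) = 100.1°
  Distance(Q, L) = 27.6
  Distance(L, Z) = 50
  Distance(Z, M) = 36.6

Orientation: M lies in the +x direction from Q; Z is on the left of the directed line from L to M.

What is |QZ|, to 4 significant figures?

57.35

Q is at the origin; QM is horizontal with |QM| = 47.8 and M in +x, so M = (47.8, 0). QL runs at 100.1° with |QL| = 27.6, so L = (-4.840, 27.17). Z is determined by |LZ| = 50.0 and |ZM| = 36.6 together: it lies at the intersection of circle(L, 50.0) and circle(M, 36.6). With |LM| = 59.24, the foot of the radical line on LM is 39.41 from L and the perpendicular offset is √(50.0² − 39.41²) = 30.77. Taking the left-of-LM solution: Z = (44.30, 36.43).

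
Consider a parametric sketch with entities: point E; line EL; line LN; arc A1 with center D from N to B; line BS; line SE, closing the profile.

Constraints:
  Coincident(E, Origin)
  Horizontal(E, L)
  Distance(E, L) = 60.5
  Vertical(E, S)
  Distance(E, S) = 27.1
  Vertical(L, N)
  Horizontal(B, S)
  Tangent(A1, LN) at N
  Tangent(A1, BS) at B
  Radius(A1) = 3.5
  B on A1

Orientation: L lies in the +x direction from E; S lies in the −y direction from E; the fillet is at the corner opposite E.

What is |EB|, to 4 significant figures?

63.11

E is at the origin; E and L share the same y with |EL| = 60.5 and L on the +x side, so L = (60.50, 0.000). E and S share the same x with |ES| = 27.1 and S on the −y side, so S = (0.000, -27.10). The virtual corner opposite E is at (60.50, -27.10). A1 meets LN tangentially, so DN is at right angles to LN and since A1 is tangent to BS there, DB ⟂ BS, with radius 3.5, so the center D sits 3.5 in from both sides at D = (57.00, -23.60). That places the tangent points at N = (60.50, -23.60) on LN and B = (57.00, -27.10) on BS. Then |EB| = |B − E| = 63.11.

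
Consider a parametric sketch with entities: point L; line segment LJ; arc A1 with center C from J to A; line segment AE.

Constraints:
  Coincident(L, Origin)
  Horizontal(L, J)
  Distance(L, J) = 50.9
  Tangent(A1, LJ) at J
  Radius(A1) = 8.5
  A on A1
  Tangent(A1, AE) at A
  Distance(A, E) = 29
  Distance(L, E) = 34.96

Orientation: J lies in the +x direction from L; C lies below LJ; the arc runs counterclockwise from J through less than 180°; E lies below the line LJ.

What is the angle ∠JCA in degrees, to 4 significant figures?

47.85°

Checks: ∠(CJ, JL) = 90.00° ✓; |CJ| = 8.500 ✓; |CA| = 8.500 ✓; ∠(CA, AE) = 90.00° ✓; |AE| = 29.00 ✓; |LE| = 34.96 ✓.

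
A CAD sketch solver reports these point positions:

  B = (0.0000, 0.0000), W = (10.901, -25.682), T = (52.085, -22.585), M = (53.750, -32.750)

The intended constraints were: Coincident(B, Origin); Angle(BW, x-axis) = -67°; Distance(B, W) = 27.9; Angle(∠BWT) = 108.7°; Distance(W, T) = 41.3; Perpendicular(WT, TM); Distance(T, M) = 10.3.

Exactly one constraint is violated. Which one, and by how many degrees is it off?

Perpendicular(WT, TM) — off by 5.00°.

B = (0.00, 0.00) ✓; BW at -67.00° ✓; |BW| = 27.90 ✓; ∠BWT = 108.7° ✓; |WT| = 41.30 ✓; ∠(WT, TM) = 85.00° ✗; |TM| = 10.30 ✓.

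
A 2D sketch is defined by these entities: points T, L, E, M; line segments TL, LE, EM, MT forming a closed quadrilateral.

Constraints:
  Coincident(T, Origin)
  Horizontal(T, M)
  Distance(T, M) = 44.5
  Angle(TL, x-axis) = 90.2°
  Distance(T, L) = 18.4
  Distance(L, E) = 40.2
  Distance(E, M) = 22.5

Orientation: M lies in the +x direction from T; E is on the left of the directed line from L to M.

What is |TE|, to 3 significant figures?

45.6

Checks: |LE| = 40.20 ✓; |EM| = 22.50 ✓.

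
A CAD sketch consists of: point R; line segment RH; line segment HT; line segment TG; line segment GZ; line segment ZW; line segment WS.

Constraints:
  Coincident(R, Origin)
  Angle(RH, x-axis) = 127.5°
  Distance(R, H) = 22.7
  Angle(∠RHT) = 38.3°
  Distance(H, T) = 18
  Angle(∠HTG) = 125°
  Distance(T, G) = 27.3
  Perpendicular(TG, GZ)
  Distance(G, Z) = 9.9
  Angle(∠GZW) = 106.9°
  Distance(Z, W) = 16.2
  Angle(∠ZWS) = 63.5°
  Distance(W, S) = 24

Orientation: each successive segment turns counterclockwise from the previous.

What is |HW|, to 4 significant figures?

22.12

R is at the origin; RH runs at 127.5° with length 22.7, so H = (-13.82, 18.01). ∠RHT = 38.3° gives HT at -90.80° from the x-axis; with |HT| = 18.0, T = (-14.07, 0.01088). ∠HTG = 125.0° gives TG at -35.80° from the x-axis; with |TG| = 27.3, G = (8.072, -15.96). TG ⟂ GZ, so GZ runs at 54.20°; with |GZ| = 9.9, Z = (13.86, -7.929). ∠GZW = 106.9° gives ZW at 127.3° from the x-axis; with |ZW| = 16.2, W = (4.046, 4.958). Then |HW| = |W − H| = 22.12.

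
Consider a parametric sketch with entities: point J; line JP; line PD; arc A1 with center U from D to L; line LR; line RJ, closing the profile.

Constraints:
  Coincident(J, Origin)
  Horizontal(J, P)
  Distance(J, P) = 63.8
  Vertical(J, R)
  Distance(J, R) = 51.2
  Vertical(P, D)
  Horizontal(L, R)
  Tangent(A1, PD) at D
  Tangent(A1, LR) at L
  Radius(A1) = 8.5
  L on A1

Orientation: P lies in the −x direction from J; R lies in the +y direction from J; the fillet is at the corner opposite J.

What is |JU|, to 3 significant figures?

69.9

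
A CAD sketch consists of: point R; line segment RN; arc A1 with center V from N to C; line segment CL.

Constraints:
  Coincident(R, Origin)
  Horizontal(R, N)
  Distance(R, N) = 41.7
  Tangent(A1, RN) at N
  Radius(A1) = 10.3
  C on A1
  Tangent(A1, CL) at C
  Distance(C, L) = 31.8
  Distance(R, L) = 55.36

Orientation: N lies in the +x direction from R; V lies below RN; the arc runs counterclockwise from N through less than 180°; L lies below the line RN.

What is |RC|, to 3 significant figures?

33.5

Checks: R = (0.00, 0.00) ✓; |VC| = 10.30 ✓; ∠(VC, CL) = 90.00° ✓; |CL| = 31.80 ✓; |RL| = 55.36 ✓.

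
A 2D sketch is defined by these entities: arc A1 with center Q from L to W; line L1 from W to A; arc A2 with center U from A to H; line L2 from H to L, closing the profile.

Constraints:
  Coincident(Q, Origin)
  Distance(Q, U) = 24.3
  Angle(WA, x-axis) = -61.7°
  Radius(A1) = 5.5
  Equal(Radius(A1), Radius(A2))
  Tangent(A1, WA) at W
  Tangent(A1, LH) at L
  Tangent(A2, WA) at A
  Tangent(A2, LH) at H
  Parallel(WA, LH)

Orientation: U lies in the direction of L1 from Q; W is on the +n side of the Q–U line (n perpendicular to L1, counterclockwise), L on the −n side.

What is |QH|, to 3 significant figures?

24.9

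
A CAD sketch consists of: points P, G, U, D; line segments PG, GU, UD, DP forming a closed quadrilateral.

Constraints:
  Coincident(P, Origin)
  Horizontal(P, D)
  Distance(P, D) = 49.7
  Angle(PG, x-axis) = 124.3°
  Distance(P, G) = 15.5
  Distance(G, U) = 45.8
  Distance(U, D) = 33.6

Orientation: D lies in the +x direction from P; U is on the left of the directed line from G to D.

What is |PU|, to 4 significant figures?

45.00

Checks: |GU| = 45.80 ✓; |UD| = 33.60 ✓.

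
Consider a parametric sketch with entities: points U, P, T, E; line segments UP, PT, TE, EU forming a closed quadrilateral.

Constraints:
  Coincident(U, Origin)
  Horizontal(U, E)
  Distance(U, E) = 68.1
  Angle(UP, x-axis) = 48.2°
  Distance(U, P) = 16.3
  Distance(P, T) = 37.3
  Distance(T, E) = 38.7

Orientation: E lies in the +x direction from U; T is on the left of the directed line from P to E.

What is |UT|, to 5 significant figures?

52.936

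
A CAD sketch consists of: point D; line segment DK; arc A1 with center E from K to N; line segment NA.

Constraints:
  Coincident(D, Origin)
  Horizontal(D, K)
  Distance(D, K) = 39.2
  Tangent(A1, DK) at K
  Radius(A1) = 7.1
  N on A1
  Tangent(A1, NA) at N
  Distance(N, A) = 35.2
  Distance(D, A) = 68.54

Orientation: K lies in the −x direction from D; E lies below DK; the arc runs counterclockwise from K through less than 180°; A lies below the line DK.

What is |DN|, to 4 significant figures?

46.22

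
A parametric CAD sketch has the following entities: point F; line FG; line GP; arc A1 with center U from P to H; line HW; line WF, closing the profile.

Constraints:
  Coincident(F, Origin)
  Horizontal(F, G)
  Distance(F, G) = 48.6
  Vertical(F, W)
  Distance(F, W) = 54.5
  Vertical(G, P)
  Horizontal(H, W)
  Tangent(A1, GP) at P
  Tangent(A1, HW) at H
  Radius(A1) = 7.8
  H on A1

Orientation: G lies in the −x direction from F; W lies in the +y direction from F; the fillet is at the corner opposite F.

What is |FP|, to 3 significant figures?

67.4

F is at the origin; F and G share the same y with |FG| = 48.6 and G on the −x side, so G = (-48.6, 0.00). FW is vertical with |FW| = 54.5 and W on the +y side, so W = (0.00, 54.5). The virtual corner opposite F is at (-48.6, 54.5). Since A1 is tangent to GP there, UP ⟂ GP and since A1 is tangent to HW there, UH ⟂ HW, with radius 7.8, so the center U sits 7.8 in from both sides at U = (-40.8, 46.7). That places the tangent points at P = (-48.6, 46.7) on GP and H = (-40.8, 54.5) on HW. Then |FP| = |P − F| = 67.4.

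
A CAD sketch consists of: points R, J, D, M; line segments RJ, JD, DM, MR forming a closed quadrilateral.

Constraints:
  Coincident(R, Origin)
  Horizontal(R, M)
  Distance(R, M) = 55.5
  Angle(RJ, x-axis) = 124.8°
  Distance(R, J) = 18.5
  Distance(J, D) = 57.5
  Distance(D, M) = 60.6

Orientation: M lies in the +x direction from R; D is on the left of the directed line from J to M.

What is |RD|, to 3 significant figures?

63.2

Checks: |RM| = 55.50 ✓; |RJ| = 18.50 ✓; |JD| = 57.50 ✓; |DM| = 60.60 ✓.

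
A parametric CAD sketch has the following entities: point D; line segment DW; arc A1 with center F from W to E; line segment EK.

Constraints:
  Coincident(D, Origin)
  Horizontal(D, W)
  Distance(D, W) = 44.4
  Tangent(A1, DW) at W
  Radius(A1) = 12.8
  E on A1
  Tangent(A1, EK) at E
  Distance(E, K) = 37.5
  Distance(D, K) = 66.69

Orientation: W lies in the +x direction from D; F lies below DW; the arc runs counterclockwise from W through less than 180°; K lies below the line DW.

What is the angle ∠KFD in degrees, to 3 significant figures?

102°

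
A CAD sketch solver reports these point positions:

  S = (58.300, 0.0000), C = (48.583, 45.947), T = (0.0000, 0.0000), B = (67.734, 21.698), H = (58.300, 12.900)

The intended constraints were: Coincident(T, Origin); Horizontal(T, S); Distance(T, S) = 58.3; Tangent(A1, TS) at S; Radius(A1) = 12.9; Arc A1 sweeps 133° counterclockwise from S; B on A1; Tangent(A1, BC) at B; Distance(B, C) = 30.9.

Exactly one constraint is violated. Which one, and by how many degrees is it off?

Tangent(A1, BC) at B — off by 4.70°.

T = (0.00, 0.00) ✓; T.y = 0.00, S.y = 0.00 ✓; |TS| = 58.30 ✓; ∠(HS, ST) = 90.00° ✓; |HS| = 12.90 ✓; bearing(H→B) − bearing(H→S) = 133.0° ✓; |HB| = 12.90 ✓; ∠(HB, BC) = 94.70° ✗; |BC| = 30.90 ✓.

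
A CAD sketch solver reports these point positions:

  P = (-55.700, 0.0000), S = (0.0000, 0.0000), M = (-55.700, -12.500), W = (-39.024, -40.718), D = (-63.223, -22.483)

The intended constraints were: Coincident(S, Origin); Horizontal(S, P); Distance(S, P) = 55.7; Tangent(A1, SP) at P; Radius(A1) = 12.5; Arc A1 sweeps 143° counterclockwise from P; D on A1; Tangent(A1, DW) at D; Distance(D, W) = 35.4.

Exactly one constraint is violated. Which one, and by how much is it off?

Distance(D, W) = 35.4 — off by 5.10.

S = (0.00, 0.00) ✓; S.y = 0.00, P.y = 0.00 ✓; |SP| = 55.70 ✓; ∠(MP, PS) = 90.00° ✓; |MP| = 12.50 ✓; bearing(M→D) − bearing(M→P) = 143.0° ✓; |MD| = 12.50 ✓; ∠(MD, DW) = 90.00° ✓; |DW| = 30.30 ✗.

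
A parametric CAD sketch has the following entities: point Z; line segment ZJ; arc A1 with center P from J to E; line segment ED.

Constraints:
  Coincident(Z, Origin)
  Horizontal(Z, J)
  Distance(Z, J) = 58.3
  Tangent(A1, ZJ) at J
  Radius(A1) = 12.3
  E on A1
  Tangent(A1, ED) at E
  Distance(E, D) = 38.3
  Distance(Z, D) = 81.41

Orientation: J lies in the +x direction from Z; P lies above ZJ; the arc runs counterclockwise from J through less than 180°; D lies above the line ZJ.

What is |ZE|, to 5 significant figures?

71.883

Checks: |ZJ| = 58.30 ✓; |PE| = 12.30 ✓; ∠(PE, ED) = 90.00° ✓; |ED| = 38.30 ✓; |ZD| = 81.41 ✓.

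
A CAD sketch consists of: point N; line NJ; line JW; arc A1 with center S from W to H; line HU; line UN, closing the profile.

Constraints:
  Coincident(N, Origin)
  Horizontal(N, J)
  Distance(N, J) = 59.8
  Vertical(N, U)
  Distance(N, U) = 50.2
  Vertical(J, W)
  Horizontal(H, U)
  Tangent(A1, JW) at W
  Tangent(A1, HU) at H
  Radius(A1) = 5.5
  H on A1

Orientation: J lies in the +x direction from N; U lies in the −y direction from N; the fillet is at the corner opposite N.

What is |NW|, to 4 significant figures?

74.66

N is at the origin; N and J share the same y with |NJ| = 59.8 and J on the +x side, so J = (59.80, 0.000). N and U share the same x with |NU| = 50.2 and U on the −y side, so U = (0.000, -50.20). The virtual corner opposite N is at (59.80, -50.20). The tangent condition forces SW to be normal to JW and tangency of A1 to HU means the radius SH is perpendicular to HU, with radius 5.5, so the center S sits 5.5 in from both sides at S = (54.30, -44.70). That places the tangent points at W = (59.80, -44.70) on JW and H = (54.30, -50.20) on HU. Then |NW| = |W − N| = 74.66.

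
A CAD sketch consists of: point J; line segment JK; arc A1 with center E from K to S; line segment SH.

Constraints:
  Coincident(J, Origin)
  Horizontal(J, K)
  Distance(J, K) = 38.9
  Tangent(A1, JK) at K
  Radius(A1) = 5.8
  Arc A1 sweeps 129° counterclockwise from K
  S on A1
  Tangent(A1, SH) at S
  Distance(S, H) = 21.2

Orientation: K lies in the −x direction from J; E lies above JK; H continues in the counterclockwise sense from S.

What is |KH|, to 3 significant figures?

27.4

J is at the origin; JK is horizontal with |JK| = 38.9 and K on the −x side, so K = (-38.9, 0.00). Tangency of A1 to JK means the radius EK is perpendicular to JK, so E = K + (0, 5.8) = (-38.9, 5.80). On A1, K sits at bearing -90° from E; a 129° counterclockwise sweep puts S at bearing 39°, so S = E + 5.8·(cos 39°, sin 39°) = (-34.4, 9.45). Tangency of A1 to SH means the radius ES is perpendicular to SH, so SH runs along (−sin 39°, cos 39°); with |SH| = 21.2, H = (-47.7, 25.9). Then |KH| = |H − K| = 27.4.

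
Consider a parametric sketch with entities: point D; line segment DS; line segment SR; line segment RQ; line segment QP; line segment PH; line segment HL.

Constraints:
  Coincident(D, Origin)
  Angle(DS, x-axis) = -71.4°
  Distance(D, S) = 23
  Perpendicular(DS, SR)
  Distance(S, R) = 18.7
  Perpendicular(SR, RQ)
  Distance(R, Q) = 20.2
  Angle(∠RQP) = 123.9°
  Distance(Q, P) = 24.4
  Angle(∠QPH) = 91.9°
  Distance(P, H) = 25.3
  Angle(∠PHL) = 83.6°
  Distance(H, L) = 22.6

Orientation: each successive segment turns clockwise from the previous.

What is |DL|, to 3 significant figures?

21.1

∠QPH = 91.9° gives PH at -35.6° from the x-axis; with |PH| = 25.3, H = (18.6, -3.99). ∠PHL = 83.6° gives HL at -132° from the x-axis; with |HL| = 22.6, L = (3.47, -20.8). Then |DL| = |L − D| = 21.1.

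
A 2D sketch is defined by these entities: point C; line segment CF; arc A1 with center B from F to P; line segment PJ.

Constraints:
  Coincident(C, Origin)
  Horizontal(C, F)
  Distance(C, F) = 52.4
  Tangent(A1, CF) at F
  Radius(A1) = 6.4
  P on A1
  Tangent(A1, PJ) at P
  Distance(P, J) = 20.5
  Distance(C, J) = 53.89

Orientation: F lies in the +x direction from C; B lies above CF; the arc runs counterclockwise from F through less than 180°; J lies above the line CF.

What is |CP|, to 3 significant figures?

58.6

Checks: |BP| = 6.400 ✓; ∠(BP, PJ) = 90.00° ✓; |PJ| = 20.50 ✓; |CJ| = 53.89 ✓.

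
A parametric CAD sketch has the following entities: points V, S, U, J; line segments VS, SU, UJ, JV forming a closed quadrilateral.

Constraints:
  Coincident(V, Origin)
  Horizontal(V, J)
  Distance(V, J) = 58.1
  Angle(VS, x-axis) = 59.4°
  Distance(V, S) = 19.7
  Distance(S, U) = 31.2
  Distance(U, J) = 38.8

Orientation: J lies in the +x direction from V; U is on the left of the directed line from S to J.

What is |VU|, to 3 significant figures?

49.3

Checks: |SU| = 31.20 ✓; |UJ| = 38.80 ✓.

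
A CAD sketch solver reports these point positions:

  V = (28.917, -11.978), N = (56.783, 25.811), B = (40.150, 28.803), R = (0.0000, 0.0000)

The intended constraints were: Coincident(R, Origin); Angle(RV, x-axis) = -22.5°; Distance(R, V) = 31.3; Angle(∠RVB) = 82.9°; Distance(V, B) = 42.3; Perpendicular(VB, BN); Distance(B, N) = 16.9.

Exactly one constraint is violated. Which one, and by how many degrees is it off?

Perpendicular(VB, BN) — off by 5.20°.

R = (0.00, 0.00) ✓; RV at -22.50° ✓; |RV| = 31.30 ✓; ∠RVB = 82.90° ✓; |VB| = 42.30 ✓; ∠(VB, BN) = 84.80° ✗; |BN| = 16.90 ✓.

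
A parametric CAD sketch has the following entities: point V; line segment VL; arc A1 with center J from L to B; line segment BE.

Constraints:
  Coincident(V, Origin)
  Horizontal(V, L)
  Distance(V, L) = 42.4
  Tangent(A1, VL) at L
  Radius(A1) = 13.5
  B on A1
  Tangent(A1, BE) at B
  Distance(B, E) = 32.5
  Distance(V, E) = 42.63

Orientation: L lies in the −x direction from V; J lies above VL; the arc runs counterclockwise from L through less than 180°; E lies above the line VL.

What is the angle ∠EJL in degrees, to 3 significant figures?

136°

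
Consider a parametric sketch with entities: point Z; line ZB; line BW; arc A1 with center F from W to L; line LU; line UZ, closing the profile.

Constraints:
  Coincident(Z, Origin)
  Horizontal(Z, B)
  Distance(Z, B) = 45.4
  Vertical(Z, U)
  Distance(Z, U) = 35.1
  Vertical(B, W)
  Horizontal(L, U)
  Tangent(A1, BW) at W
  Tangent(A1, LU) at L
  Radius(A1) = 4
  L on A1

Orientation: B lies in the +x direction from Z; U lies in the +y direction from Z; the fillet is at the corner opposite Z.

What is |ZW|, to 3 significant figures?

55.0

Z is at the origin; ZB is horizontal with |ZB| = 45.4 and B on the +x side, so B = (45.4, 0.00). Z and U share the same x with |ZU| = 35.1 and U on the +y side, so U = (0.00, 35.1). The virtual corner opposite Z is at (45.4, 35.1). The tangent condition forces FW to be normal to BW and tangency of A1 to LU means the radius FL is perpendicular to LU, with radius 4.0, so the center F sits 4.0 in from both sides at F = (41.4, 31.1). That places the tangent points at W = (45.4, 31.1) on BW and L = (41.4, 35.1) on LU. Then |ZW| = |W − Z| = 55.0.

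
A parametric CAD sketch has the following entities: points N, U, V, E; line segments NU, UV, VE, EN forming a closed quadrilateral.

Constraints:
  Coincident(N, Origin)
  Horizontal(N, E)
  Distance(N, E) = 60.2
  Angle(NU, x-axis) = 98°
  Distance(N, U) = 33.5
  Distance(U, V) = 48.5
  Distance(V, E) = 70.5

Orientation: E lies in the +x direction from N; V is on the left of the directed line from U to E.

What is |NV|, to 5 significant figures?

72.266

N is at the origin; N and E share the same y with |NE| = 60.2 and E in +x, so E = (60.2, 0). NU runs at 98.0° with |NU| = 33.5, so U = (-4.6623, 33.174). V is determined by |UV| = 48.5 and |VE| = 70.5 together: it lies at the intersection of circle(U, 48.5) and circle(E, 70.5). With |UE| = 72.853, the foot of the radical line on UE is 18.459 from U and the perpendicular offset is √(48.5² − 18.459²) = 44.850. Taking the left-of-UE solution: V = (32.195, 64.699).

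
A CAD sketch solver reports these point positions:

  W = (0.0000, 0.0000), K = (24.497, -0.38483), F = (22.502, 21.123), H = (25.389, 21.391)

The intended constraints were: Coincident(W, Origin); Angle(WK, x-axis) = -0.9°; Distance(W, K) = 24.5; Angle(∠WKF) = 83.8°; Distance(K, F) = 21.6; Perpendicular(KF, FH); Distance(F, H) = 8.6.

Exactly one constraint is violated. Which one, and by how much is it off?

Distance(F, H) = 8.6 — off by 5.70.

W = (0.00, 0.00) ✓; WK at -0.9000° ✓; |WK| = 24.50 ✓; ∠WKF = 83.80° ✓; |KF| = 21.60 ✓; ∠(KF, FH) = 90.00° ✓; |FH| = 2.899 ✗.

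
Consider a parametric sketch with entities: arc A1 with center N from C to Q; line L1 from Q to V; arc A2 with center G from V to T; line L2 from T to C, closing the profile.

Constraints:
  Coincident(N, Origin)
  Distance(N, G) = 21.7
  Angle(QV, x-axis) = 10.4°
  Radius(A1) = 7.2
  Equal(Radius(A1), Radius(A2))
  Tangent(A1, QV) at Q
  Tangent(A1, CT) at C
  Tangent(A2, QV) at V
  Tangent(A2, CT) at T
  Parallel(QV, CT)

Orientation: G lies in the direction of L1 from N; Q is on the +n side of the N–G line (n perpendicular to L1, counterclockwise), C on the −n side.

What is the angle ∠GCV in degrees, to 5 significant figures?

15.212°

The slot axis is L1's direction at 10.4°, so u = (cos 10.4°, sin 10.4°) = (0.98357, 0.18052) and n = (−sin 10.4°, cos 10.4°) = (-0.18052, 0.98357). N is at the origin and G lies 21.7 along u from N, so G = 21.7·u = (21.344, 3.9173). Tangency of A1 to both parallel lines with radius 7.2 puts Q and C at N ± 7.2·n: Q = (-1.2997, 7.0817), C = (1.2997, -7.0817). Equal radii place V and T the same way about G: V = G + 7.2·n = (20.044, 10.999), T = G − 7.2·n = (22.643, -3.1644). Then cos ∠GCV = CG·CV / (|CG||CV|), giving 15.212°.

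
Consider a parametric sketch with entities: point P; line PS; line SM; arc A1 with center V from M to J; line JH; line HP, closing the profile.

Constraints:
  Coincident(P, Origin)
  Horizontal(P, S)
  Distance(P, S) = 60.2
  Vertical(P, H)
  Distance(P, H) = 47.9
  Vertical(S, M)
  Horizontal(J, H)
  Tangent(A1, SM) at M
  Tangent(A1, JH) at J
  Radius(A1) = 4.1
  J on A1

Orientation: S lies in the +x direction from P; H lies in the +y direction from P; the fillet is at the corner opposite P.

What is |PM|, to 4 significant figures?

74.45

P is at the origin; PS is horizontal with |PS| = 60.2 and S on the +x side, so S = (60.20, 0.000). PH is vertical with |PH| = 47.9 and H on the +y side, so H = (0.000, 47.90). The virtual corner opposite P is at (60.20, 47.90). Tangency of A1 to SM means the radius VM is perpendicular to SM and tangency of A1 to JH means the radius VJ is perpendicular to JH, with radius 4.1, so the center V sits 4.1 in from both sides at V = (56.10, 43.80). That places the tangent points at M = (60.20, 43.80) on SM and J = (56.10, 47.90) on JH. Then |PM| = |M − P| = 74.45.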